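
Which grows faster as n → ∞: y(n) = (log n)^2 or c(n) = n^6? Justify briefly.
Comparing growth rates:
Growth-rate hierarchy: log n ≺ any polynomial ≺ any exponential cⁿ (c>1) ≺ n! ≺ nⁿ.
polynomial degree 6 dominates polylogarithmic (log n)^2 asymptotically.

c(n) grows faster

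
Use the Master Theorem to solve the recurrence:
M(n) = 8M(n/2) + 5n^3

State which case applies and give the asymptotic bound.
Master Theorem template: M(n) = a·M(n/b) + f(n).
Here: a=8, b=2, f(n)=5n^3
Compute log_b(a) = log_2(8) = 3.
f(n) = 5n^3 = Θ(n^3). Case 2: M(n) = Θ(n^3 log n).

Case 2: M(n) = Θ(n^3 log n)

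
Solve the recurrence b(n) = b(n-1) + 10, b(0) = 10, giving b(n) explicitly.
Recurrence: b(n) = b(n-1) + 10, initial: b(0) = 10.
Each step adds 10, so b(n) = b(0) + 10n = 10n + 10.

b(n) = 10n + 10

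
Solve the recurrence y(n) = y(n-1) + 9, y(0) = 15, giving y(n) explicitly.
Recurrence: y(n) = y(n-1) + 9, initial: y(0) = 15.
Each step adds 9, so y(n) = y(0) + 9n = 9n + 15.

y(n) = 9n + 15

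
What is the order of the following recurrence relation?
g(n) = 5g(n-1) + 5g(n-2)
The order is the largest lag k for which g(n-k) appears. Here the deepest term is g(n-2), so the order is 2.

Order 2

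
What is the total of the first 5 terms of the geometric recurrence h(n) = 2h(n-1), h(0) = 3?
Computing the sequence terms: 3, 6, 12, 24, 48
Adding these values together:

93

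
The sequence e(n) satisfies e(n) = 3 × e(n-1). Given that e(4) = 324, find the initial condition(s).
In general e(n) = 3ⁿ · e(0). At n = 4: e(0) = e(4) / 3^4 = 324 / 81 = 4.

e(0) = 4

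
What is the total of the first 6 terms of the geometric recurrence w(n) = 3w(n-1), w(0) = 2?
Computing the sequence terms: 2, 6, 18, 54, 162, 486
Adding these values together:

728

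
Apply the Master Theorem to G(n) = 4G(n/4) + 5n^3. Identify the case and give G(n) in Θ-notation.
Master Theorem template: G(n) = a·G(n/b) + f(n).
Here: a=4, b=4, f(n)=5n^3
Compute log_b(a) = log_4(4) = 1.
f(n) = 5n^3 = Ω(n^(1+ε)) with ε = 2, and the regularity condition holds (a·f(n/b) = (a/b^3)·f(n) with a/b^3 = 4^-2 < 1). Case 3: G(n) = Θ(f(n)) = Θ(n^3).

Case 3: G(n) = Θ(n^3)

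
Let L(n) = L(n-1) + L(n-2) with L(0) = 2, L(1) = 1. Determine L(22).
Computing the sequence terms:
2, 1, 3, 4, 7, 11, 18, 29, 47, 76, 123, 199, 322, 521, 843, 1364, 2207, 3571, 5778, 9349, 15127, 24476, 39603

39603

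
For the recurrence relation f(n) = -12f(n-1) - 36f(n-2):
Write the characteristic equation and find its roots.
Substitute f(n) = rⁿ and divide through by rⁿ⁻²: r² + 12r + 36 = 0
Factor: (r + 6)² = 0, so r = -6 (double root).
General solution: f(n) = (A + Bn)·(-6)ⁿ

Characteristic: r² + 12r + 36 = 0, Roots: r = -6 (double root)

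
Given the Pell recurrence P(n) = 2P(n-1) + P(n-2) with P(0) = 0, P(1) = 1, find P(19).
Computing the sequence terms:
0, 1, 2, 5, 12, 29, 70, 169, 408, 985, 2378, 5741, 13860, 33461, 80782, 195025, 470832, 1136689, 2744210, 6625109

6625109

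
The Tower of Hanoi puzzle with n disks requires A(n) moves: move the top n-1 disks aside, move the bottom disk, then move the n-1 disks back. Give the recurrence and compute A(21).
Moving n disks = move the top n-1 disks aside (A(n-1) moves) + move the largest disk (1 move) + move the n-1 disks back on top (A(n-1) moves), so A(n) = 2A(n-1) + 1, with A(1) = 1 (a single disk takes one move).
First terms: 1, 3, 7, 15, 31, 63, … — each is one less than a power of 2. Indeed A(n) + 1 = 2(A(n-1) + 1) with A(1) + 1 = 2, so A(n) + 1 = 2ⁿ and A(n) = 2ⁿ - 1.
Hence A(21) = 2^21 - 1 = 2097152 - 1 = 2097151.

A(n) = 2A(n-1) + 1, A(1) = 1; A(21) = 2097151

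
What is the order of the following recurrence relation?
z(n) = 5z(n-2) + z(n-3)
The order is the largest lag k for which z(n-k) appears. Here the deepest term is z(n-3), so the order is 3.

Order 3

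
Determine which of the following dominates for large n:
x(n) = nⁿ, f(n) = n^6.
Comparing growth rates:
Growth-rate hierarchy: log n ≺ any polynomial ≺ any exponential cⁿ (c>1) ≺ n! ≺ nⁿ.
super-exponential nⁿ dominates polynomial degree 6 asymptotically.

x(n) grows faster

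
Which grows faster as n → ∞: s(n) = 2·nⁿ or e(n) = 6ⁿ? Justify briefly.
Comparing growth rates:
Growth-rate hierarchy: log n ≺ any polynomial ≺ any exponential cⁿ (c>1) ≺ n! ≺ nⁿ.
super-exponential nⁿ dominates exponential base 6 asymptotically.

s(n) grows faster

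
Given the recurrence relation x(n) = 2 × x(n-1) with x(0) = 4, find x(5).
Computing step by step:
x(0) = 4
x(1) = 2 × 4 = 8
x(2) = 2 × 8 = 16
x(3) = 2 × 16 = 32
x(4) = 2 × 32 = 64
x(5) = 2 × 64 = 128

128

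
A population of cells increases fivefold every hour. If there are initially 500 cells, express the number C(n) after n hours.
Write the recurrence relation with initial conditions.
Each hour multiplies the count by 5, so the count after n hours depends only on the count after n-1 hours: C(n) = 5 × C(n-1). The starting count gives C(0) = 500.
Unrolling n times gives the closed form C(n) = 500 × 5ⁿ.

C(n) = 5 × C(n-1), C(0) = 500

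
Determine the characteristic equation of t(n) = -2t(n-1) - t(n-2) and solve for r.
Substitute t(n) = rⁿ and divide through by rⁿ⁻²: r² + 2r + 1 = 0
Factor: (r + 1)² = 0, so r = -1 (double root).
General solution: t(n) = (A + Bn)·(-1)ⁿ

Characteristic: r² + 2r + 1 = 0, Roots: r = -1 (double root)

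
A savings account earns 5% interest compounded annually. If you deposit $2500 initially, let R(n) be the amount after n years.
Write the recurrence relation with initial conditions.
Each year the balance grows by 5%, i.e. is multiplied by 1 + 5/100 = 1.05, so R(n) = 1.05 × R(n-1). The initial deposit gives R(0) = 2500.
Unrolling gives the closed form R(n) = 2500 × (1.05)ⁿ.

R(n) = 1.05 × R(n-1), R(0) = 2500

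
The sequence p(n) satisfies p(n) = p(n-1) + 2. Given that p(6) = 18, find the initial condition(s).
p(6) = p(0) + 6·2, so p(0) = 18 - 12 = 6.

p(0) = 6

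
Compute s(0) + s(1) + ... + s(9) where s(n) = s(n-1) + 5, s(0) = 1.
Computing the sequence terms: 1, 6, 11, 16, 21, 26, 31, 36, 41, 46
Adding these values together:

235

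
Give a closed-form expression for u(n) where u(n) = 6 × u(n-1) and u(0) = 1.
Recurrence: u(n) = 6 × u(n-1), initial: u(0) = 1.
Each term is 6 times the previous, so this is geometric with ratio 6. After n steps: u(n) = u(0)·6ⁿ = 6ⁿ.

u(n) = 6ⁿ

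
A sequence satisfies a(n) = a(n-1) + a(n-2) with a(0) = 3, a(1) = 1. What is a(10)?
Computing the sequence terms:
3, 1, 4, 5, 9, 14, 23, 37, 60, 97, 157

157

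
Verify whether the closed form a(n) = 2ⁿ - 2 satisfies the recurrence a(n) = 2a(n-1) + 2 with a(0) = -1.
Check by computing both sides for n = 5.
From the recurrence with a(0) = -1:
  a(0) = -1, a(1) = 0, a(2) = 2, a(3) = 6, a(4) = 14, a(5) = 30
  so the recurrence gives a(5) = 30.
From the proposed closed form a(n) = 2ⁿ - 2:
  a(5) = 30.
Both sides give 30 at n = 5, and the initial condition(s) match, so the closed form is consistent.

Yes, the closed form is correct.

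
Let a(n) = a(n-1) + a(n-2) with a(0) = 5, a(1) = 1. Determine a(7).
Computing the sequence terms:
5, 1, 6, 7, 13, 20, 33, 53

53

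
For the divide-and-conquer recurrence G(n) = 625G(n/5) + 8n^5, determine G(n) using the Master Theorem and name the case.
Master Theorem template: G(n) = a·G(n/b) + f(n).
Here: a=625, b=5, f(n)=8n^5
Compute log_b(a) = log_5(625) = 4.
f(n) = 8n^5 = Ω(n^(4+ε)) with ε = 1, and the regularity condition holds (a·f(n/b) = (a/b^5)·f(n) with a/b^5 = 5^-1 < 1). Case 3: G(n) = Θ(f(n)) = Θ(n^5).

Case 3: G(n) = Θ(n^5)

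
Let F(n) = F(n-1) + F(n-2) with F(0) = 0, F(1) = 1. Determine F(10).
Computing the sequence terms:
0, 1, 1, 2, 3, 5, 8, 13, 21, 34, 55

55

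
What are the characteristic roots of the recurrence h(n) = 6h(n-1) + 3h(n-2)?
Substitute h(n) = rⁿ and divide through by rⁿ⁻²: r² - 6r - 3 = 0
Discriminant: 6² + 4·3 = 48, not a perfect square, so by the quadratic formula r = (6 ± √48)/2.
General solution: h(n) = A·r₁ⁿ + B·r₂ⁿ where r₁,r₂ = (6 ± √48)/2

Characteristic: r² - 6r - 3 = 0, Roots: r = (6 ± √48)/2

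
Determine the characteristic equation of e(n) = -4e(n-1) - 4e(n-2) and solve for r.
Substitute e(n) = rⁿ and divide through by rⁿ⁻²: r² + 4r + 4 = 0
Factor: (r + 2)² = 0, so r = -2 (double root).
General solution: e(n) = (A + Bn)·(-2)ⁿ

Characteristic: r² + 4r + 4 = 0, Roots: r = -2 (double root)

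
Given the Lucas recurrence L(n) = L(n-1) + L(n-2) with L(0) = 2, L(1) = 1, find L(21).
Computing the sequence terms:
2, 1, 3, 4, 7, 11, 18, 29, 47, 76, 123, 199, 322, 521, 843, 1364, 2207, 3571, 5778, 9349, 15127, 24476

24476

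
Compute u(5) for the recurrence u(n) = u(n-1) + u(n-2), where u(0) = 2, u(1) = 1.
Computing the sequence terms:
2, 1, 3, 4, 7, 11

11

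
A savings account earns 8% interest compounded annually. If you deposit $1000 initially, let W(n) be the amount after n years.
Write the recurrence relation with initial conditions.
Each year the balance grows by 8%, i.e. is multiplied by 1 + 8/100 = 1.08, so W(n) = 1.08 × W(n-1). The initial deposit gives W(0) = 1000.
Unrolling gives the closed form W(n) = 1000 × (1.08)ⁿ.

W(n) = 1.08 × W(n-1), W(0) = 1000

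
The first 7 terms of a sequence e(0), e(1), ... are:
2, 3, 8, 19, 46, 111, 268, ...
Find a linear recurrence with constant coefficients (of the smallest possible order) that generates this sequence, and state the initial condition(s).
Look for the lowest-order linear relation among consecutive terms.
Observation: e(n) - 2·e(n-1) - (1)·e(n-2) = 0 holds for the shown terms, and no order-1 relation e(n) = α·e(n-1) + β fits.
Check at n=3: 2·8 + (1)·3 = 19. ✓

e(n) = 2e(n-1) + e(n-2), e(0) = 2, e(1) = 3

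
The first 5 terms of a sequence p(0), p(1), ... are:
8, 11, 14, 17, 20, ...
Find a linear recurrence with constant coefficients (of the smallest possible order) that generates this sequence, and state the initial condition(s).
Look for the lowest-order linear relation among consecutive terms.
Observation: consecutive differences are constant (= 3).
Check at n=2: 1·11 + 3 = 14. ✓

p(n) = p(n-1) + 3, p(0) = 8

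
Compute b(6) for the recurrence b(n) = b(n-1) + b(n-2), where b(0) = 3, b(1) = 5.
Computing the sequence terms:
3, 5, 8, 13, 21, 34, 55

55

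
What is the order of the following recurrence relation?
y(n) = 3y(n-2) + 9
The order is the largest lag k for which y(n-k) appears. Here the deepest term is y(n-2) (the 9 term is non-homogeneous and does not affect the order), so the order is 2.

Order 2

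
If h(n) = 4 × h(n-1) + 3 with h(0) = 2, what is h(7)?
Computing step by step:
h(0) = 2
h(1) = 4 × 2 + 3 = 11
h(2) = 4 × 11 + 3 = 47
h(3) = 4 × 47 + 3 = 191
h(4) = 4 × 191 + 3 = 767
h(5) = 4 × 767 + 3 = 3071
h(6) = 4 × 3071 + 3 = 12287
h(7) = 4 × 12287 + 3 = 49151

49151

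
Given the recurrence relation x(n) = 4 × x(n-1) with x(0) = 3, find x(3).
Computing step by step:
x(0) = 3
x(1) = 4 × 3 = 12
x(2) = 4 × 12 = 48
x(3) = 4 × 48 = 192

192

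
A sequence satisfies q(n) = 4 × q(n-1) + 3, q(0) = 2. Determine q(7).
Computing step by step:
q(0) = 2
q(1) = 4 × 2 + 3 = 11
q(2) = 4 × 11 + 3 = 47
q(3) = 4 × 47 + 3 = 191
q(4) = 4 × 191 + 3 = 767
q(5) = 4 × 767 + 3 = 3071
q(6) = 4 × 3071 + 3 = 12287
q(7) = 4 × 12287 + 3 = 49151

49151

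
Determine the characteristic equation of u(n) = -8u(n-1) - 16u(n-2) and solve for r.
Substitute u(n) = rⁿ and divide through by rⁿ⁻²: r² + 8r + 16 = 0
Factor: (r + 4)² = 0, so r = -4 (double root).
General solution: u(n) = (A + Bn)·(-4)ⁿ

Characteristic: r² + 8r + 16 = 0, Roots: r = -4 (double root)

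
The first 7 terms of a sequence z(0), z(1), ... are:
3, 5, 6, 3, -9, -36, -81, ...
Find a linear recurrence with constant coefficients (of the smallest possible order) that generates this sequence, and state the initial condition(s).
Look for the lowest-order linear relation among consecutive terms.
Observation: z(n) - 3·z(n-1) - (-3)·z(n-2) = 0 holds for the shown terms, and no order-1 relation z(n) = α·z(n-1) + β fits.
Check at n=3: 3·6 + (-3)·5 = 3. ✓

z(n) = 3z(n-1) - 3z(n-2), z(0) = 3, z(1) = 5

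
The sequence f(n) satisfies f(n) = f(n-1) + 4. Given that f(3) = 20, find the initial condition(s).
f(3) = f(0) + 3·4, so f(0) = 20 - 12 = 8.

f(0) = 8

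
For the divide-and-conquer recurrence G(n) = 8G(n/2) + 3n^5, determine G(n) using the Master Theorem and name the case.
Master Theorem template: G(n) = a·G(n/b) + f(n).
Here: a=8, b=2, f(n)=3n^5
Compute log_b(a) = log_2(8) = 3.
f(n) = 3n^5 = Ω(n^(3+ε)) with ε = 2, and the regularity condition holds (a·f(n/b) = (a/b^5)·f(n) with a/b^5 = 2^-2 < 1). Case 3: G(n) = Θ(f(n)) = Θ(n^5).

Case 3: G(n) = Θ(n^5)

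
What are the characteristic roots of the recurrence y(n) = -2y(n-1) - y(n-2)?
Substitute y(n) = rⁿ and divide through by rⁿ⁻²: r² + 2r + 1 = 0
Factor: (r + 1)² = 0, so r = -1 (double root).
General solution: y(n) = (A + Bn)·(-1)ⁿ

Characteristic: r² + 2r + 1 = 0, Roots: r = -1 (double root)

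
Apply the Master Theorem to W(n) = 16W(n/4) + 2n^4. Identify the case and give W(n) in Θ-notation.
Master Theorem template: W(n) = a·W(n/b) + f(n).
Here: a=16, b=4, f(n)=2n^4
Compute log_b(a) = log_4(16) = 2.
f(n) = 2n^4 = Ω(n^(2+ε)) with ε = 2, and the regularity condition holds (a·f(n/b) = (a/b^4)·f(n) with a/b^4 = 4^-2 < 1). Case 3: W(n) = Θ(f(n)) = Θ(n^4).

Case 3: W(n) = Θ(n^4)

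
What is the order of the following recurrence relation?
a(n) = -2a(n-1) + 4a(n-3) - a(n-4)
The order is the largest lag k for which a(n-k) appears. Here the deepest term is a(n-4), so the order is 4.

Order 4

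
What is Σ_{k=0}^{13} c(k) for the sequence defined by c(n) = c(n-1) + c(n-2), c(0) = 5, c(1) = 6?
Computing the sequence terms: 5, 6, 11, 17, 28, 45, 73, 118, 191, 309, 500, 809, 1309, 2118
Adding these values together:

5539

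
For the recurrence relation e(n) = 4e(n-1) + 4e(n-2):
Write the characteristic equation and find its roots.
Substitute e(n) = rⁿ and divide through by rⁿ⁻²: r² - 4r - 4 = 0
Discriminant: 4² + 4·4 = 32, not a perfect square, so by the quadratic formula r = (4 ± √32)/2.
General solution: e(n) = A·r₁ⁿ + B·r₂ⁿ where r₁,r₂ = (4 ± √32)/2

Characteristic: r² - 4r - 4 = 0, Roots: r = (4 ± √32)/2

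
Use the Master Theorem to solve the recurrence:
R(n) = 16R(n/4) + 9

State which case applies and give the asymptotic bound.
Master Theorem template: R(n) = a·R(n/b) + f(n).
Here: a=16, b=4, f(n)=9
Compute log_b(a) = log_4(16) = 2.
f(n) = 9 = O(n^(2-ε)) with ε = 2. Case 1: R(n) = Θ(n^log_b(a)) = Θ(n^2).

Case 1: R(n) = Θ(n^2)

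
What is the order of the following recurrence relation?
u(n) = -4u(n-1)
The order is the largest lag k for which u(n-k) appears. Here the deepest term is u(n-1), so the order is 1.

Order 1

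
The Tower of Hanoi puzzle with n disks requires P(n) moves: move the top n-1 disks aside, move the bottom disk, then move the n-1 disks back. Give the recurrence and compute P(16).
Moving n disks = move the top n-1 disks aside (P(n-1) moves) + move the largest disk (1 move) + move the n-1 disks back on top (P(n-1) moves), so P(n) = 2P(n-1) + 1, with P(1) = 1 (a single disk takes one move).
First terms: 1, 3, 7, 15, 31, 63, … — each is one less than a power of 2. Indeed P(n) + 1 = 2(P(n-1) + 1) with P(1) + 1 = 2, so P(n) + 1 = 2ⁿ and P(n) = 2ⁿ - 1.
Hence P(16) = 2^16 - 1 = 65536 - 1 = 65535.

P(n) = 2P(n-1) + 1, P(1) = 1; P(16) = 65535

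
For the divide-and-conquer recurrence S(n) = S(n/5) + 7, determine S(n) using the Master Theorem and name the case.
Master Theorem template: S(n) = a·S(n/b) + f(n).
Here: a=1, b=5, f(n)=7
Compute log_b(a) = log_5(1) = 0.
f(n) = 7 = Θ(1). Case 2: S(n) = Θ(log n).

Case 2: S(n) = Θ(log n)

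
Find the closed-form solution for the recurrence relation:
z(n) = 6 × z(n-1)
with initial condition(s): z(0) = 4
Recurrence: z(n) = 6 × z(n-1), initial: z(0) = 4.
Each term is 6 times the previous, so this is geometric with ratio 6. After n steps: z(n) = z(0)·6ⁿ = 4·6ⁿ.

z(n) = 4·6ⁿ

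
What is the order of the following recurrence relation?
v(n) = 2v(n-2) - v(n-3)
The order is the largest lag k for which v(n-k) appears. Here the deepest term is v(n-3), so the order is 3.

Order 3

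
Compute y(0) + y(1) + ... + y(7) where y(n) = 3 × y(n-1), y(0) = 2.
Computing the sequence terms: 2, 6, 18, 54, 162, 486, 1458, 4374
Adding these values together:

6560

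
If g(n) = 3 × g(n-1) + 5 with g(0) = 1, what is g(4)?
Computing step by step:
g(0) = 1
g(1) = 3 × 1 + 5 = 8
g(2) = 3 × 8 + 5 = 29
g(3) = 3 × 29 + 5 = 92
g(4) = 3 × 92 + 5 = 281

281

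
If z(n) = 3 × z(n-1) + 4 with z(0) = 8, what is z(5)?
Computing step by step:
z(0) = 8
z(1) = 3 × 8 + 4 = 28
z(2) = 3 × 28 + 4 = 88
z(3) = 3 × 88 + 4 = 268
z(4) = 3 × 268 + 4 = 808
z(5) = 3 × 808 + 4 = 2428

2428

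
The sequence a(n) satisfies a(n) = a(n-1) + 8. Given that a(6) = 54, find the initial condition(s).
a(6) = a(0) + 6·8, so a(0) = 54 - 48 = 6.

a(0) = 6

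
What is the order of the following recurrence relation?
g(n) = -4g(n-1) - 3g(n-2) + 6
The order is the largest lag k for which g(n-k) appears. Here the deepest term is g(n-2) (the 6 term is non-homogeneous and does not affect the order), so the order is 2.

Order 2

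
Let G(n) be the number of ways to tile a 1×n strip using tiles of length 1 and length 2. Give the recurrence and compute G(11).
Condition on the last tile: it has length 1 (leaving a 1×(n-1) strip) or length 2 (leaving a 1×(n-2) strip), so G(n) = G(n-1) + G(n-2) (order-2 linear recurrence).
For 0 ≤ i < 2 only unit tiles fit, so G(i) = 1.
Iterating the recurrence: G(2) = 2, G(3) = 3, G(4) = 5, G(5) = 8, G(6) = 13, G(7) = 21, G(8) = 34, G(9) = 55, G(10) = 89, G(11) = 144.

G(n) = G(n-1) + G(n-2), with G(i) = 1 for 0 ≤ i < 2; G(11) = 144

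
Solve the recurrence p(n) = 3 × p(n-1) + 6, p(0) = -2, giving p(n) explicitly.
Recurrence: p(n) = 3 × p(n-1) + 6, initial: p(0) = -2.
Try p(n) = A·3ⁿ + C. Substituting: A·3ⁿ + C = 3(A·3ⁿ⁻¹ + C) + 6 = A·3ⁿ + 3C + 6, so C = 3C + 6, giving C = -3. Then p(0) = A - 3 = -2 gives A = 1.

p(n) = 3ⁿ - 3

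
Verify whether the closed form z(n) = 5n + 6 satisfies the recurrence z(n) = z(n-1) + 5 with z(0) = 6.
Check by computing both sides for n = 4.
From the recurrence with z(0) = 6:
  z(0) = 6, z(1) = 11, z(2) = 16, z(3) = 21, z(4) = 26
  so the recurrence gives z(4) = 26.
From the proposed closed form z(n) = 5n + 6:
  z(4) = 26.
Both sides give 26 at n = 4, and the initial condition(s) match, so the closed form is consistent.

Yes, the closed form is correct.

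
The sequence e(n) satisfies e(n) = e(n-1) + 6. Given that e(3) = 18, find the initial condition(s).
e(3) = e(0) + 3·6, so e(0) = 18 - 18 = 0.

e(0) = 0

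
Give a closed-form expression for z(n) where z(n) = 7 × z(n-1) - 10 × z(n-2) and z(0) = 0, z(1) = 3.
Recurrence: z(n) = 7 × z(n-1) - 10 × z(n-2), initial: z(0) = 0, z(1) = 3.
Characteristic equation: r² - 7r + 10 = 0, which factors as (r - 5)(r - 2) = 0, so r = 5, 2. General solution z(n) = A·5ⁿ + B·2ⁿ. From z(0) = 0: A + B = 0. From z(1) = 3: 5A + 2B = 3. Solving gives A = 1, B = -1.

z(n) = 5ⁿ - 2ⁿ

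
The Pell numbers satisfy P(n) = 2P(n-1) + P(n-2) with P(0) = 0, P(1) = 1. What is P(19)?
Computing the sequence terms:
0, 1, 2, 5, 12, 29, 70, 169, 408, 985, 2378, 5741, 13860, 33461, 80782, 195025, 470832, 1136689, 2744210, 6625109

6625109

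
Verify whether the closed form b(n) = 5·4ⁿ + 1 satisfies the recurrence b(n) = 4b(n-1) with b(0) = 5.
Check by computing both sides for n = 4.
From the recurrence with b(0) = 5:
  b(0) = 5, b(1) = 20, b(2) = 80, b(3) = 320, b(4) = 1280
  so the recurrence gives b(4) = 1280.
From the proposed closed form b(n) = 5·4ⁿ + 1:
  b(4) = 1281.
The recurrence gives 1280 but the closed form gives 1281, so the closed form does not satisfy the recurrence.

No, the closed form is incorrect.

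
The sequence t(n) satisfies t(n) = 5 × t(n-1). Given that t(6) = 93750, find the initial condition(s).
In general t(n) = 5ⁿ · t(0). At n = 6: t(0) = t(6) / 5^6 = 93750 / 15625 = 6.

t(0) = 6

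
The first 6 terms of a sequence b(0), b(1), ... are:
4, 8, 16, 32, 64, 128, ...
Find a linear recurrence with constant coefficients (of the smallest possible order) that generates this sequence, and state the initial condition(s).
Look for the lowest-order linear relation among consecutive terms.
Observation: each term is 2× the previous.
Check at n=2: 2·8 = 16. ✓

b(n) = 2 × b(n-1), b(0) = 4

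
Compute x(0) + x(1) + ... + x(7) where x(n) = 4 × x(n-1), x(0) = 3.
Computing the sequence terms: 3, 12, 48, 192, 768, 3072, 12288, 49152
Adding these values together:

65535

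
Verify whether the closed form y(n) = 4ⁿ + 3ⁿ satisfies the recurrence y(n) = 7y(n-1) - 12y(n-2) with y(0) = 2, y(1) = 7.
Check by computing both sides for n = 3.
From the recurrence with y(0) = 2, y(1) = 7:
  y(0) = 2, y(1) = 7, y(2) = 25, y(3) = 91
  so the recurrence gives y(3) = 91.
From the proposed closed form y(n) = 4ⁿ + 3ⁿ:
  y(3) = 91.
Both sides give 91 at n = 3, and the initial condition(s) match, so the closed form is consistent.

Yes, the closed form is correct.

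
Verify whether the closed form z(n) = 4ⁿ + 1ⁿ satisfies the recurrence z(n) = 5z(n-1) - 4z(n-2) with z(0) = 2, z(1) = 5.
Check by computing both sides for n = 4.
From the recurrence with z(0) = 2, z(1) = 5:
  z(0) = 2, z(1) = 5, z(2) = 17, z(3) = 65, z(4) = 257
  so the recurrence gives z(4) = 257.
From the proposed closed form z(n) = 4ⁿ + 1ⁿ:
  z(4) = 257.
Both sides give 257 at n = 4, and the initial condition(s) match, so the closed form is consistent.

Yes, the closed form is correct.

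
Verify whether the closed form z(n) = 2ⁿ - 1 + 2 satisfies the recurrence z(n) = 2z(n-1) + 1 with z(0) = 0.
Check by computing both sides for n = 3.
From the recurrence with z(0) = 0:
  z(0) = 0, z(1) = 1, z(2) = 3, z(3) = 7
  so the recurrence gives z(3) = 7.
From the proposed closed form z(n) = 2ⁿ - 1 + 2:
  z(3) = 9.
The recurrence gives 7 but the closed form gives 9, so the closed form does not satisfy the recurrence.

No, the closed form is incorrect.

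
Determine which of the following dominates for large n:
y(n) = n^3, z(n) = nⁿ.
Comparing growth rates:
Growth-rate hierarchy: log n ≺ any polynomial ≺ any exponential cⁿ (c>1) ≺ n! ≺ nⁿ.
super-exponential nⁿ dominates polynomial degree 3 asymptotically.

z(n) grows faster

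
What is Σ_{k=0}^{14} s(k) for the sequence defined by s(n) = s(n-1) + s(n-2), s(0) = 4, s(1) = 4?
Computing the sequence terms: 4, 4, 8, 12, 20, 32, 52, 84, 136, 220, 356, 576, 932, 1508, 2440
Adding these values together:

6384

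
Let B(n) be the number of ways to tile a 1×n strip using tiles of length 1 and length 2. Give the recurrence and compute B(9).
Condition on the last tile: it has length 1 (leaving a 1×(n-1) strip) or length 2 (leaving a 1×(n-2) strip), so B(n) = B(n-1) + B(n-2) (order-2 linear recurrence).
For 0 ≤ i < 2 only unit tiles fit, so B(i) = 1.
Iterating the recurrence: B(2) = 2, B(3) = 3, B(4) = 5, B(5) = 8, B(6) = 13, B(7) = 21, B(8) = 34, B(9) = 55.

B(n) = B(n-1) + B(n-2), with B(i) = 1 for 0 ≤ i < 2; B(9) = 55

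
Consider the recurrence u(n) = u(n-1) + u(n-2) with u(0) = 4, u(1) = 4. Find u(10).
Computing the sequence terms:
4, 4, 8, 12, 20, 32, 52, 84, 136, 220, 356

356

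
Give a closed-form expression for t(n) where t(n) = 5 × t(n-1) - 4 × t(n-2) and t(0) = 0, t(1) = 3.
Recurrence: t(n) = 5 × t(n-1) - 4 × t(n-2), initial: t(0) = 0, t(1) = 3.
Characteristic equation: r² - 5r + 4 = 0, which factors as (r - 4)(r - 1) = 0, so r = 4, 1. General solution t(n) = A·4ⁿ + B·1ⁿ. From t(0) = 0: A + B = 0. From t(1) = 3: 4A + 1B = 3. Solving gives A = 1, B = -1.

t(n) = 4ⁿ - 1ⁿ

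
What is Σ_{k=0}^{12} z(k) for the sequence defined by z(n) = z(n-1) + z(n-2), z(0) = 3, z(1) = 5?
Computing the sequence terms: 3, 5, 8, 13, 21, 34, 55, 89, 144, 233, 377, 610, 987
Adding these values together:

2579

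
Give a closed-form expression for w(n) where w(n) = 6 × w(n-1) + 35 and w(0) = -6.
Recurrence: w(n) = 6 × w(n-1) + 35, initial: w(0) = -6.
Try w(n) = A·6ⁿ + C. Substituting: A·6ⁿ + C = 6(A·6ⁿ⁻¹ + C) + 35 = A·6ⁿ + 6C + 35, so C = 6C + 35, giving C = -7. Then w(0) = A - 7 = -6 gives A = 1.

w(n) = 6ⁿ - 7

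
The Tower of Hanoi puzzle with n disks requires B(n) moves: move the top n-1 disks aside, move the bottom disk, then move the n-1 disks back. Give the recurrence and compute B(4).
Moving n disks = move the top n-1 disks aside (B(n-1) moves) + move the largest disk (1 move) + move the n-1 disks back on top (B(n-1) moves), so B(n) = 2B(n-1) + 1, with B(1) = 1 (a single disk takes one move).
First terms: 1, 3, 7, 15, … — each is one less than a power of 2. Indeed B(n) + 1 = 2(B(n-1) + 1) with B(1) + 1 = 2, so B(n) + 1 = 2ⁿ and B(n) = 2ⁿ - 1.
Hence B(4) = 2^4 - 1 = 16 - 1 = 15.

B(n) = 2B(n-1) + 1, B(1) = 1; B(4) = 15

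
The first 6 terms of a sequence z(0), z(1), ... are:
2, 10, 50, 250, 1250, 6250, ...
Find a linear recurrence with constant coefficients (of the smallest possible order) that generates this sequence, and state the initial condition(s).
Look for the lowest-order linear relation among consecutive terms.
Observation: each term is 5× the previous.
Check at n=2: 5·10 = 50. ✓

z(n) = 5 × z(n-1), z(0) = 2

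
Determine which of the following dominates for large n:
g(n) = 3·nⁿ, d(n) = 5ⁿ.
Comparing growth rates:
Growth-rate hierarchy: log n ≺ any polynomial ≺ any exponential cⁿ (c>1) ≺ n! ≺ nⁿ.
super-exponential nⁿ dominates exponential base 5 asymptotically.

g(n) grows faster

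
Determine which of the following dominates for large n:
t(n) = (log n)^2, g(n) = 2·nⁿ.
Comparing growth rates:
Growth-rate hierarchy: log n ≺ any polynomial ≺ any exponential cⁿ (c>1) ≺ n! ≺ nⁿ.
super-exponential nⁿ dominates polylogarithmic (log n)^2 asymptotically.

g(n) grows faster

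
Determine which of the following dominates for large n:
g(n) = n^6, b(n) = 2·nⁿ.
Comparing growth rates:
Growth-rate hierarchy: log n ≺ any polynomial ≺ any exponential cⁿ (c>1) ≺ n! ≺ nⁿ.
super-exponential nⁿ dominates polynomial degree 6 asymptotically.

b(n) grows faster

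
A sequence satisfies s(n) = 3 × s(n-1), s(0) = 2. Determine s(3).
Computing step by step:
s(0) = 2
s(1) = 3 × 2 = 6
s(2) = 3 × 6 = 18
s(3) = 3 × 18 = 54

54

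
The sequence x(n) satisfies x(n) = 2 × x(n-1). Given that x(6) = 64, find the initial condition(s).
In general x(n) = 2ⁿ · x(0). At n = 6: x(0) = x(6) / 2^6 = 64 / 64 = 1.

x(0) = 1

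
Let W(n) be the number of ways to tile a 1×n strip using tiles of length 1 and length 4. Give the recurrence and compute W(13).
Condition on the last tile: it has length 1 (leaving a 1×(n-1) strip) or length 4 (leaving a 1×(n-4) strip), so W(n) = W(n-1) + W(n-4) (order-4 linear recurrence).
For 0 ≤ i < 4 only unit tiles fit, so W(i) = 1.
Iterating the recurrence: W(4) = 2, W(5) = 3, W(6) = 4, W(7) = 5, W(8) = 7, W(9) = 10, W(10) = 14, W(11) = 19, W(12) = 26, W(13) = 36.

W(n) = W(n-1) + W(n-4), with W(i) = 1 for 0 ≤ i < 4; W(13) = 36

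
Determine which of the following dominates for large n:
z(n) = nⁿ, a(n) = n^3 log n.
Comparing growth rates:
Growth-rate hierarchy: log n ≺ any polynomial ≺ any exponential cⁿ (c>1) ≺ n! ≺ nⁿ.
super-exponential nⁿ dominates polynomial degree 3 (with log factor) asymptotically.

z(n) grows faster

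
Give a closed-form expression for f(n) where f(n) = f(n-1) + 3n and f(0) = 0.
Recurrence: f(n) = f(n-1) + 3n, initial: f(0) = 0.
Telescoping: f(n) = f(0) + 3·Σᵢ₌₁ⁿ i = 0 + 3·n(n+1)/2.

f(n) = 3·n(n+1)/2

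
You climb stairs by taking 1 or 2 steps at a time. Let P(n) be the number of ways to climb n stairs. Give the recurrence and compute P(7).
Condition on the size of the last step (1 to 2): before it there were n-1, …, n-2 stairs climbed, and these cases are disjoint, so P(n) = P(n-1) + P(n-2) (Fibonacci-type sequence).
Initial conditions by direct count (compositions of i into parts ≤ 2): P(1) = 1; P(2) = 2.
Iterating the recurrence: P(3) = 3, P(4) = 5, P(5) = 8, P(6) = 13, P(7) = 21.

P(n) = P(n-1) + P(n-2), P(1) = 1, P(2) = 2; P(7) = 21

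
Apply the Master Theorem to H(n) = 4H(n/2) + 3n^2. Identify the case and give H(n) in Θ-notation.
Master Theorem template: H(n) = a·H(n/b) + f(n).
Here: a=4, b=2, f(n)=3n^2
Compute log_b(a) = log_2(4) = 2.
f(n) = 3n^2 = Θ(n^2). Case 2: H(n) = Θ(n^2 log n).

Case 2: H(n) = Θ(n^2 log n)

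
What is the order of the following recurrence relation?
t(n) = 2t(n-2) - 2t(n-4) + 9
The order is the largest lag k for which t(n-k) appears. Here the deepest term is t(n-4) (the 9 term is non-homogeneous and does not affect the order), so the order is 4.

Order 4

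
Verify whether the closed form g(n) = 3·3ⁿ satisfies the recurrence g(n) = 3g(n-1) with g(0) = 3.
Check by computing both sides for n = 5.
From the recurrence with g(0) = 3:
  g(0) = 3, g(1) = 9, g(2) = 27, g(3) = 81, g(4) = 243, g(5) = 729
  so the recurrence gives g(5) = 729.
From the proposed closed form g(n) = 3·3ⁿ:
  g(5) = 729.
Both sides give 729 at n = 5, and the initial condition(s) match, so the closed form is consistent.

Yes, the closed form is correct.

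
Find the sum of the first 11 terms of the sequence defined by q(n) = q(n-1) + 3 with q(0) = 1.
Computing the sequence terms: 1, 4, 7, 10, 13, 16, 19, 22, 25, 28, 31
Adding these values together:

176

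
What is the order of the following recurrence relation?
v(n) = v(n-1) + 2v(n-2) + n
The order is the largest lag k for which v(n-k) appears. Here the deepest term is v(n-2) (the n term is non-homogeneous and does not affect the order), so the order is 2.

Order 2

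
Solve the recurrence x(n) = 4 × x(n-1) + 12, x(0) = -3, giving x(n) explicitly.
Recurrence: x(n) = 4 × x(n-1) + 12, initial: x(0) = -3.
Try x(n) = A·4ⁿ + C. Substituting: A·4ⁿ + C = 4(A·4ⁿ⁻¹ + C) + 12 = A·4ⁿ + 4C + 12, so C = 4C + 12, giving C = -4. Then x(0) = A - 4 = -3 gives A = 1.

x(n) = 4ⁿ - 4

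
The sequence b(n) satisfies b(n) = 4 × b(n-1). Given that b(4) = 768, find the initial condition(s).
In general b(n) = 4ⁿ · b(0). At n = 4: b(0) = b(4) / 4^4 = 768 / 256 = 3.

b(0) = 3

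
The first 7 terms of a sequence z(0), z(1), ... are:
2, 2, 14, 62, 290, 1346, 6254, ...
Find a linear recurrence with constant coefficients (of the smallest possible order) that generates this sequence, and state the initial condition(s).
Look for the lowest-order linear relation among consecutive terms.
Observation: z(n) - 4·z(n-1) - (3)·z(n-2) = 0 holds for the shown terms, and no order-1 relation z(n) = α·z(n-1) + β fits.
Check at n=3: 4·14 + (3)·2 = 62. ✓

z(n) = 4z(n-1) + 3z(n-2), z(0) = 2, z(1) = 2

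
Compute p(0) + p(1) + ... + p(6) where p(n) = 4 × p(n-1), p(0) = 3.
Computing the sequence terms: 3, 12, 48, 192, 768, 3072, 12288
Adding these values together:

16383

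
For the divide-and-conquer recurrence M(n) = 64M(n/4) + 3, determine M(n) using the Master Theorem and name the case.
Master Theorem template: M(n) = a·M(n/b) + f(n).
Here: a=64, b=4, f(n)=3
Compute log_b(a) = log_4(64) = 3.
f(n) = 3 = O(n^(3-ε)) with ε = 3. Case 1: M(n) = Θ(n^log_b(a)) = Θ(n^3).

Case 1: M(n) = Θ(n^3)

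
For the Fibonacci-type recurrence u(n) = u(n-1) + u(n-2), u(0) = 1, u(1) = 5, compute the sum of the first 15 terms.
Computing the sequence terms: 1, 5, 6, 11, 17, 28, 45, 73, 118, 191, 309, 500, 809, 1309, 2118
Adding these values together:

5540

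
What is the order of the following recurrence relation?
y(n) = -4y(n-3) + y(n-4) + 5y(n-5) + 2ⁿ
The order is the largest lag k for which y(n-k) appears. Here the deepest term is y(n-5) (the 2ⁿ term is non-homogeneous and does not affect the order), so the order is 5.

Order 5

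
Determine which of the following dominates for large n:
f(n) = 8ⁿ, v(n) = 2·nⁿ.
Comparing growth rates:
Growth-rate hierarchy: log n ≺ any polynomial ≺ any exponential cⁿ (c>1) ≺ n! ≺ nⁿ.
super-exponential nⁿ dominates exponential base 8 asymptotically.

v(n) grows faster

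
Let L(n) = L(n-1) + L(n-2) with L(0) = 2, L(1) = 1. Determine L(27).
Computing the sequence terms:
2, 1, 3, 4, 7, 11, 18, 29, 47, 76, 123, 199, 322, 521, 843, 1364, 2207, 3571, 5778, 9349, 15127, 24476, 39603, 64079, 103682, 167761, 271443, 439204

439204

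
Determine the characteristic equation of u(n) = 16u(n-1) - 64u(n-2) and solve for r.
Substitute u(n) = rⁿ and divide through by rⁿ⁻²: r² - 16r + 64 = 0
Factor: (r - 8)² = 0, so r = 8 (double root).
General solution: u(n) = (A + Bn)·8ⁿ

Characteristic: r² - 16r + 64 = 0, Roots: r = 8 (double root)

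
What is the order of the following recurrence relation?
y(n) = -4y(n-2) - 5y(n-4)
The order is the largest lag k for which y(n-k) appears. Here the deepest term is y(n-4), so the order is 4.

Order 4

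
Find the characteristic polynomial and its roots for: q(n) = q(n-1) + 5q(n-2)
Substitute q(n) = rⁿ and divide through by rⁿ⁻²: r² - r - 5 = 0
Discriminant: 1² + 4·5 = 21, not a perfect square, so by the quadratic formula r = (1 ± √21)/2.
General solution: q(n) = A·r₁ⁿ + B·r₂ⁿ where r₁,r₂ = (1 ± √21)/2

Characteristic: r² - r - 5 = 0, Roots: r = (1 ± √21)/2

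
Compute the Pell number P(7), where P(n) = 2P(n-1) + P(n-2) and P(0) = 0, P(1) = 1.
Computing the sequence terms:
0, 1, 2, 5, 12, 29, 70, 169

169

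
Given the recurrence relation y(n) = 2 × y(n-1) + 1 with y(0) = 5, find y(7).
Computing step by step:
y(0) = 5
y(1) = 2 × 5 + 1 = 11
y(2) = 2 × 11 + 1 = 23
y(3) = 2 × 23 + 1 = 47
y(4) = 2 × 47 + 1 = 95
y(5) = 2 × 95 + 1 = 191
y(6) = 2 × 191 + 1 = 383
y(7) = 2 × 383 + 1 = 767

767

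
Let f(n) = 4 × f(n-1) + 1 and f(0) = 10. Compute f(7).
Computing step by step:
f(0) = 10
f(1) = 4 × 10 + 1 = 41
f(2) = 4 × 41 + 1 = 165
f(3) = 4 × 165 + 1 = 661
f(4) = 4 × 661 + 1 = 2645
f(5) = 4 × 2645 + 1 = 10581
f(6) = 4 × 10581 + 1 = 42325
f(7) = 4 × 42325 + 1 = 169301

169301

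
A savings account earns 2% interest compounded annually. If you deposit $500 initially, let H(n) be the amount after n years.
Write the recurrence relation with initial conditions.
Each year the balance grows by 2%, i.e. is multiplied by 1 + 2/100 = 1.02, so H(n) = 1.02 × H(n-1). The initial deposit gives H(0) = 500.
Unrolling gives the closed form H(n) = 500 × (1.02)ⁿ.

H(n) = 1.02 × H(n-1), H(0) = 500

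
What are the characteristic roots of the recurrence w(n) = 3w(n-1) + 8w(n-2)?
Substitute w(n) = rⁿ and divide through by rⁿ⁻²: r² - 3r - 8 = 0
Discriminant: 3² + 4·8 = 41, not a perfect square, so by the quadratic formula r = (3 ± √41)/2.
General solution: w(n) = A·r₁ⁿ + B·r₂ⁿ where r₁,r₂ = (3 ± √41)/2

Characteristic: r² - 3r - 8 = 0, Roots: r = (3 ± √41)/2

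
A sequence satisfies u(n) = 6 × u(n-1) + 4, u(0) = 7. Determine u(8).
Computing step by step:
u(0) = 7
u(1) = 6 × 7 + 4 = 46
u(2) = 6 × 46 + 4 = 280
u(3) = 6 × 280 + 4 = 1684
u(4) = 6 × 1684 + 4 = 10108
u(5) = 6 × 10108 + 4 = 60652
u(6) = 6 × 60652 + 4 = 363916
u(7) = 6 × 363916 + 4 = 2183500
u(8) = 6 × 2183500 + 4 = 13101004

13101004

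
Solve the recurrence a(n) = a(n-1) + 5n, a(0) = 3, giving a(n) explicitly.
Recurrence: a(n) = a(n-1) + 5n, initial: a(0) = 3.
Telescoping: a(n) = a(0) + 5·Σᵢ₌₁ⁿ i = 3 + 5·n(n+1)/2.

a(n) = 5·n(n+1)/2 + 3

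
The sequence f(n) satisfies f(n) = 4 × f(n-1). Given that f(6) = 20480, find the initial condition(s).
In general f(n) = 4ⁿ · f(0). At n = 6: f(0) = f(6) / 4^6 = 20480 / 4096 = 5.

f(0) = 5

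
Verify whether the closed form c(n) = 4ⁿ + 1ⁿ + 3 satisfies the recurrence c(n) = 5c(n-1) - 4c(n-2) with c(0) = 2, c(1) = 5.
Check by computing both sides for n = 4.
From the recurrence with c(0) = 2, c(1) = 5:
  c(0) = 2, c(1) = 5, c(2) = 17, c(3) = 65, c(4) = 257
  so the recurrence gives c(4) = 257.
From the proposed closed form c(n) = 4ⁿ + 1ⁿ + 3:
  c(4) = 260.
The recurrence gives 257 but the closed form gives 260, so the closed form does not satisfy the recurrence.

No, the closed form is incorrect.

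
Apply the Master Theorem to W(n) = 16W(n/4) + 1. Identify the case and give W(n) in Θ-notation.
Master Theorem template: W(n) = a·W(n/b) + f(n).
Here: a=16, b=4, f(n)=1
Compute log_b(a) = log_4(16) = 2.
f(n) = 1 = O(n^(2-ε)) with ε = 2. Case 1: W(n) = Θ(n^log_b(a)) = Θ(n^2).

Case 1: W(n) = Θ(n^2)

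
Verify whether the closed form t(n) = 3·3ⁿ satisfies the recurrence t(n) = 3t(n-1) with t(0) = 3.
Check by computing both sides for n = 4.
From the recurrence with t(0) = 3:
  t(0) = 3, t(1) = 9, t(2) = 27, t(3) = 81, t(4) = 243
  so the recurrence gives t(4) = 243.
From the proposed closed form t(n) = 3·3ⁿ:
  t(4) = 243.
Both sides give 243 at n = 4, and the initial condition(s) match, so the closed form is consistent.

Yes, the closed form is correct.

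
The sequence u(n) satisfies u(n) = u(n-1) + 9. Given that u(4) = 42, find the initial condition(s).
u(4) = u(0) + 4·9, so u(0) = 42 - 36 = 6.

u(0) = 6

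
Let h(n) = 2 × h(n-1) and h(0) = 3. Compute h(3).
Computing step by step:
h(0) = 3
h(1) = 2 × 3 = 6
h(2) = 2 × 6 = 12
h(3) = 2 × 12 = 24

24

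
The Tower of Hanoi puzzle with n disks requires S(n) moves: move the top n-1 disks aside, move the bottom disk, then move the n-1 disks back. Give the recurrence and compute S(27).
Moving n disks = move the top n-1 disks aside (S(n-1) moves) + move the largest disk (1 move) + move the n-1 disks back on top (S(n-1) moves), so S(n) = 2S(n-1) + 1, with S(1) = 1 (a single disk takes one move).
First terms: 1, 3, 7, 15, 31, 63, … — each is one less than a power of 2. Indeed S(n) + 1 = 2(S(n-1) + 1) with S(1) + 1 = 2, so S(n) + 1 = 2ⁿ and S(n) = 2ⁿ - 1.
Hence S(27) = 2^27 - 1 = 134217728 - 1 = 134217727.

S(n) = 2S(n-1) + 1, S(1) = 1; S(27) = 134217727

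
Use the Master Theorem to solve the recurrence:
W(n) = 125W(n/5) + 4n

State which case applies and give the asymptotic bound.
Master Theorem template: W(n) = a·W(n/b) + f(n).
Here: a=125, b=5, f(n)=4n
Compute log_b(a) = log_5(125) = 3.
f(n) = 4n = O(n^(3-ε)) with ε = 2. Case 1: W(n) = Θ(n^log_b(a)) = Θ(n^3).

Case 1: W(n) = Θ(n^3)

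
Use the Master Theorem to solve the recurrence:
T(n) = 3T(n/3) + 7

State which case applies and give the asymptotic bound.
Master Theorem template: T(n) = a·T(n/b) + f(n).
Here: a=3, b=3, f(n)=7
Compute log_b(a) = log_3(3) = 1.
f(n) = 7 = O(n^(1-ε)) with ε = 1. Case 1: T(n) = Θ(n^log_b(a)) = Θ(n).

Case 1: T(n) = Θ(n)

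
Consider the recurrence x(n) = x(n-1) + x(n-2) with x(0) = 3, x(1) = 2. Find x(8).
Computing the sequence terms:
3, 2, 5, 7, 12, 19, 31, 50, 81

81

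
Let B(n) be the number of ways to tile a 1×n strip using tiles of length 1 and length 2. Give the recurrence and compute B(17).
Condition on the last tile: it has length 1 (leaving a 1×(n-1) strip) or length 2 (leaving a 1×(n-2) strip), so B(n) = B(n-1) + B(n-2) (order-2 linear recurrence).
For 0 ≤ i < 2 only unit tiles fit, so B(i) = 1.
Iterating the recurrence: B(2) = 2, B(3) = 3, B(4) = 5, B(5) = 8, B(6) = 13, B(7) = 21, B(8) = 34, B(9) = 55, B(10) = 89, B(11) = 144, B(12) = 233, B(13) = 377, B(14) = 610, B(15) = 987, B(16) = 1597, B(17) = 2584.

B(n) = B(n-1) + B(n-2), with B(i) = 1 for 0 ≤ i < 2; B(17) = 2584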